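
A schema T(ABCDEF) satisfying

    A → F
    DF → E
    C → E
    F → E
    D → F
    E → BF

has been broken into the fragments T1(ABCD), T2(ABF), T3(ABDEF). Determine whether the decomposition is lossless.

Chase test. Columns are ABCDEF; row i has aⱼ where attribute j ∈ Ti, else bᵢⱼ.
Initial tableau (one row per fragment):
  row 1: a1 a2 a3 a4 b15 b16
  row 2: a1 a2 b23 b24 b25 a6
  row 3: a1 a2 b33 a4 a5 a6
Rows 1 and 2 agree on A; apply A→F and equate their F entries.
Rows 1 and 3 agree on DF; apply DF→E and equate their E entries.
Rows 1 and 2 agree on F; apply F→E and equate their E entries.
Row 1 is now all distinguished symbols — the join is lossless.

Yes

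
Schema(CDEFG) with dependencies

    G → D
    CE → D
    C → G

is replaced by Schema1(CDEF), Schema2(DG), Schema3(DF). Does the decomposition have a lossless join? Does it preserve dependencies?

Lossless test (chase): applying each FD to every pair of rows produces no changes in the tableau, so no row becomes fully distinguished — the join is lossy.
Dependency preservation: the restricted closure of {C} across the fragments never reaches {G}, so C → G cannot be enforced without a join — not preserved.

lossy and not dependency-preserving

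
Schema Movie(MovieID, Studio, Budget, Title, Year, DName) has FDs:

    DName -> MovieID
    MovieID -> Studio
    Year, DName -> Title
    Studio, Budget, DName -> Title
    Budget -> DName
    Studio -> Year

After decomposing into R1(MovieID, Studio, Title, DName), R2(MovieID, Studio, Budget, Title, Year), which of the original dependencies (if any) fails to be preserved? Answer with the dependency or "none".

Budget -> DName

Check Budget → DName: no single fragment contains all of {Budget, DName}, and the restricted closure of {Budget} across the fragments never reaches {DName}.
DName → MovieID is preserved.
MovieID → Studio is preserved.
Year, DName → Title is preserved.
Studio, Budget, DName → Title is preserved.
Studio → Year is preserved.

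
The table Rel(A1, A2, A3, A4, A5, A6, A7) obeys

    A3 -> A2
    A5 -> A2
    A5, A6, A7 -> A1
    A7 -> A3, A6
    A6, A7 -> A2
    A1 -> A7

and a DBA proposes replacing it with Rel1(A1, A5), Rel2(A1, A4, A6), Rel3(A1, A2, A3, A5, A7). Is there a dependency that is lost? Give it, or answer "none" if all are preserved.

A7 -> A3, A6

Check A7 → A3, A6: no single fragment contains all of {A3, A6, A7}, and the restricted closure of {A7} across the fragments never reaches {A3, A6}.
A3 → A2 is preserved.
A5 → A2 is preserved.
A5, A6, A7 → A1 is preserved.
A6, A7 → A2 is preserved.
A1 → A7 is preserved.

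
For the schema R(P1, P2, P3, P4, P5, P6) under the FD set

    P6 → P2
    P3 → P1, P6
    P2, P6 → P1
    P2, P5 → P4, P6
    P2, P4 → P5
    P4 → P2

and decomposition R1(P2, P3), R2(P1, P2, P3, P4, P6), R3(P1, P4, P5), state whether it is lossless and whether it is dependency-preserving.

lossless but not dependency-preserving

Lossless test (chase): Rows 1 and 2 agree on P3; apply P3→P1, P6 and equate their P1, P6 entries. Rows 2 and 3 agree on P4; apply P4→P2 and equate their P2 entries. Rows 2 and 3 agree on P2, P4; apply P2, P4→P5 and equate their P5 entries. Rows 2 and 3 agree on P2, P5; apply P2, P5→P4, P6 and equate their P4, P6 entries. Row 2 is now all distinguished symbols — the join is lossless.
Dependency preservation: the restricted closure of {P2, P5} across the fragments never reaches {P4, P6}, so P2, P5 → P4, P6 cannot be enforced without a join — not preserved.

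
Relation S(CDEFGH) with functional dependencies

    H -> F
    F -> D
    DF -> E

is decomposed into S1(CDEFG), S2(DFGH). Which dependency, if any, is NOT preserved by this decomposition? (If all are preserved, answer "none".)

none

H → F lies within S2.
F → D lies within S1.
DF → E lies within S1.
Every dependency is enforceable on the fragments, so the decomposition is dependency-preserving.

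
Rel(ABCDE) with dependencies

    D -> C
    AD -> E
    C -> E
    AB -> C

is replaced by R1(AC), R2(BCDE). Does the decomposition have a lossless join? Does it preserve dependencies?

lossy and not dependency-preserving

Lossless test: (C)⁺ = {CE}, which is a superkey of neither fragment — lossy.
Dependency preservation: the restricted closure of {AB} across the fragments never reaches {C}, so AB → C cannot be enforced without a join — not preserved.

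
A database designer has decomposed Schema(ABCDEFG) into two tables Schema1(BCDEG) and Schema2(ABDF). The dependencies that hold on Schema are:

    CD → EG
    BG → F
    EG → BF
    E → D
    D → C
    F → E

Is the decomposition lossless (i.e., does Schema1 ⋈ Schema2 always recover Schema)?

Common attributes: Schema1 ∩ Schema2 = {BD}.
Closure of {BD}: D → C applies, adding C; CD → EG applies, adding EG; BG → F applies, adding F. So (BD)⁺ = {BCDEFG}.
This closure contains every attribute of Schema1, so Schema1 ∩ Schema2 → Schema1. The join is lossless.

Yes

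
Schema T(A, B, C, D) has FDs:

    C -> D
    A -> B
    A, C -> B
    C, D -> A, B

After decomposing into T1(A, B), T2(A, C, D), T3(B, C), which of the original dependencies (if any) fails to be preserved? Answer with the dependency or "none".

none

C → D lies within T2.
A → B lies within T1.
A, C → B: restricted closure across fragments reaches B.
C, D → A, B: restricted closure across fragments reaches A, B.
Every dependency is enforceable on the fragments, so the decomposition is dependency-preserving.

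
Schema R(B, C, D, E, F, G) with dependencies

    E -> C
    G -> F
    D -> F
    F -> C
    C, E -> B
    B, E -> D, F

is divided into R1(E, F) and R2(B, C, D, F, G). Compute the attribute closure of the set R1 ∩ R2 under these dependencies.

R1 ∩ R2 = {F}.
F → C applies, adding C
Closure: {C, F}.

C, F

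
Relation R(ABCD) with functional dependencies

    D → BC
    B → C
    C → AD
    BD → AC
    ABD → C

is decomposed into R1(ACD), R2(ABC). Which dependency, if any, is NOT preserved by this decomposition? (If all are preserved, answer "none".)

none

D → BC: restricted closure across fragments reaches BC.
B → C lies within R2.
C → AD lies within R1.
BD → AC: restricted closure across fragments reaches AC.
ABD → C: restricted closure across fragments reaches C.
Every dependency is enforceable on the fragments, so the decomposition is dependency-preserving.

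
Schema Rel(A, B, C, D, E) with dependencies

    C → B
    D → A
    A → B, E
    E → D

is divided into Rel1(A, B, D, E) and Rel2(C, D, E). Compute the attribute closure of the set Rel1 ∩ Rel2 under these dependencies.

A, B, D, E

Rel1 ∩ Rel2 = {D, E}.
D → A applies, adding A
A → B, E applies, adding B
Closure: {A, B, D, E}.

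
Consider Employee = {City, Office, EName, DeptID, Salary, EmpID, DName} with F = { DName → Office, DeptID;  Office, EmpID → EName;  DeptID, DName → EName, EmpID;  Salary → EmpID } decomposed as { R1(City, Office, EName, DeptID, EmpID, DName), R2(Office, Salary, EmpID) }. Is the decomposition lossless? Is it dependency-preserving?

Lossless test: (Office, EmpID)⁺ = {Office, EName, EmpID}, which is a superkey of neither fragment — lossy.
Dependency preservation: every FD's attributes lie within a single fragment, so each can be enforced locally — preserved.

lossy but dependency-preserving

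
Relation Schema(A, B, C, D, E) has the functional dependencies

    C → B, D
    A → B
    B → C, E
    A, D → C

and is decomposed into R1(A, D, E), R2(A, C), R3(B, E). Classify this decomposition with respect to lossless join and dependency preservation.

lossy and not dependency-preserving

Lossless test (chase): Rows 1 and 2 agree on A; apply A→B and equate their B entries. Rows 1 and 2 agree on B; apply B→C, E and equate their C, E entries. Rows 1 and 2 agree on C; apply C→B, D and equate their B, D entries. No row becomes fully distinguished — the join is lossy.
Dependency preservation: the restricted closure of {C} across the fragments never reaches {B, D}, so C → B, D cannot be enforced without a join — not preserved.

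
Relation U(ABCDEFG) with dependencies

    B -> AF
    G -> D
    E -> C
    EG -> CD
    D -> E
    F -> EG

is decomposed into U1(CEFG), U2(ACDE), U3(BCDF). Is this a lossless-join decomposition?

Chase test. Columns are ABCDEFG; row i has aⱼ where attribute j ∈ Ui, else bᵢⱼ.
Initial tableau (one row per fragment):
  row 1: b11 b12 a3 b14 a5 a6 a7
  row 2: a1 b22 a3 a4 a5 b26 b27
  row 3: b31 a2 a3 a4 b35 a6 b37
Rows 2 and 3 agree on D; apply D→E and equate their E entries.
Rows 1 and 3 agree on F; apply F→EG and equate their EG entries.
Rows 1 and 3 agree on G; apply G→D and equate their D entries.
No row becomes fully distinguished — the join is lossy.

No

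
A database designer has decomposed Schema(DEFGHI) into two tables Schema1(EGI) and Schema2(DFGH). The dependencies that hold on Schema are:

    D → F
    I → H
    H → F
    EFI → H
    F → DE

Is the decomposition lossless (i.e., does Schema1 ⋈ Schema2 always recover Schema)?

Common attributes: Schema1 ∩ Schema2 = {G}.
No dependency enlarges {G}, so (G)⁺ = {G}.
The closure contains neither all of Schema1 = {EGI} nor all of Schema2 = {DFGH}, so the common attributes are not a superkey of either fragment. The join is lossy.

No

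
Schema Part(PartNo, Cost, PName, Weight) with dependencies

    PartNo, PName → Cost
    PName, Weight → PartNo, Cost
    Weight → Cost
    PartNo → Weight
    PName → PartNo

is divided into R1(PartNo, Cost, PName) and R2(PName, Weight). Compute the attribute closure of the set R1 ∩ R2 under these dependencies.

PartNo, Cost, PName, Weight

R1 ∩ R2 = {PName}.
PName → PartNo applies, adding PartNo
PartNo, PName → Cost applies, adding Cost
PartNo → Weight applies, adding Weight
Closure: {PartNo, Cost, PName, Weight}.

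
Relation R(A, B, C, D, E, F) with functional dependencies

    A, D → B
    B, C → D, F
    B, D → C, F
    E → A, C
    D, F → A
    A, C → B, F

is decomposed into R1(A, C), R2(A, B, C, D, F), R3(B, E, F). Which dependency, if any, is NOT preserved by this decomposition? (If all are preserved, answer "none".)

E → A, C

Check E → A, C: no single fragment contains all of {A, C, E}, and the restricted closure of {E} across the fragments never reaches {A, C}.
A, D → B is preserved.
B, C → D, F is preserved.
B, D → C, F is preserved.
D, F → A is preserved.
A, C → B, F is preserved.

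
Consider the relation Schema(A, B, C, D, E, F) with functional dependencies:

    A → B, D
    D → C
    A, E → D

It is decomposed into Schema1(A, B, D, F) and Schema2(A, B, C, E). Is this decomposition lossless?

Common attributes: Schema1 ∩ Schema2 = {A, B}.
Closure of {A, B}: A → B, D applies, adding D; D → C applies, adding C. So (A, B)⁺ = {A, B, C, D}.
The closure contains neither all of Schema1 = {A, B, D, F} nor all of Schema2 = {A, B, C, E}, so the common attributes are not a superkey of either fragment. The join is lossy.

No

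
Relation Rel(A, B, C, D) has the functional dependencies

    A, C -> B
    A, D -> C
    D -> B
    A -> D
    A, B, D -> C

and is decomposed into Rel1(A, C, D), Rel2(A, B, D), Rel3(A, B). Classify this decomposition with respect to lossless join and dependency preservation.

lossless and dependency-preserving

Lossless test (chase): Rows 1 and 2 agree on A, D; apply A, D→C and equate their C entries. Rows 1 and 2 agree on D; apply D→B and equate their B entries. Rows 1 and 3 agree on A; apply A→D and equate their D entries. Rows 1 and 3 agree on A, B, D; apply A, B, D→C and equate their C entries. Row 1 is now all distinguished symbols — the join is lossless.
Dependency preservation: A, C → B; A, B, D → C are not contained in any single fragment, but the restricted closure of each left-hand side across the fragments still reaches the right-hand side; the remaining FDs each lie inside some fragment. All dependencies are preserved.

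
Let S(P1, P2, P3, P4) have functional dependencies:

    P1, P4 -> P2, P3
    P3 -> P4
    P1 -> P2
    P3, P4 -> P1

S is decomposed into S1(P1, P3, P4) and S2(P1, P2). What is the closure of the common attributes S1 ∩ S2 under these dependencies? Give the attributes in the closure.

S1 ∩ S2 = {P1}.
P1 → P2 applies, adding P2
Closure: {P1, P2}.

P1, P2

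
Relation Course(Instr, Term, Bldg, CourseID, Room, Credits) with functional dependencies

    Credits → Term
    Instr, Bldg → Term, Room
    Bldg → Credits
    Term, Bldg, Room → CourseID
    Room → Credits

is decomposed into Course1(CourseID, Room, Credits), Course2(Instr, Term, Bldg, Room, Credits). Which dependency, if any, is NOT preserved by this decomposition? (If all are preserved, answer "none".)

Term, Bldg, Room → CourseID

Check Term, Bldg, Room → CourseID: no single fragment contains all of {Term, Bldg, CourseID, Room}, and the restricted closure of {Term, Bldg, Room} across the fragments never reaches {CourseID}.
Credits → Term is preserved.
Instr, Bldg → Term, Room is preserved.
Bldg → Credits is preserved.
Room → Credits is preserved.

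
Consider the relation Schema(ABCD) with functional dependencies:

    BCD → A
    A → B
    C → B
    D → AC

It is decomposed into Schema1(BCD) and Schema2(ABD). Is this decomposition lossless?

Common attributes: Schema1 ∩ Schema2 = {BD}.
Closure of {BD}: D → AC applies, adding AC. So (BD)⁺ = {ABCD}.
This closure contains every attribute of Schema1, so Schema1 ∩ Schema2 → Schema1. The join is lossless.

Yes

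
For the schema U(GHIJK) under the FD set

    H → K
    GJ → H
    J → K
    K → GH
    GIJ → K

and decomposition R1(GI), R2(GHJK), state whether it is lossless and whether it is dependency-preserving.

Lossless test: (G)⁺ = {G}, which is a superkey of neither fragment — lossy.
Dependency preservation: GIJ → K is not contained in any single fragment, but the restricted closure of its left-hand side across the fragments still reaches the right-hand side; the remaining FDs each lie inside some fragment. All dependencies are preserved.

lossy but dependency-preserving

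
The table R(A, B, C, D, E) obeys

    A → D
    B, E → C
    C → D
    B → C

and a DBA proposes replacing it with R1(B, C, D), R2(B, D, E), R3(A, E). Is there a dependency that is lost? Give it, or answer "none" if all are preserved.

Check A → D: no single fragment contains all of {A, D}, and the restricted closure of {A} across the fragments never reaches {D}.
B, E → C is preserved.
C → D is preserved.
B → C is preserved.

A → D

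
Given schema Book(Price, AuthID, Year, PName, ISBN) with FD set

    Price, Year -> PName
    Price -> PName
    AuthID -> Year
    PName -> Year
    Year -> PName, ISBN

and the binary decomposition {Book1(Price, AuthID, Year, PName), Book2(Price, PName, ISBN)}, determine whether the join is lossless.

Common attributes: Book1 ∩ Book2 = {Price, PName}.
Closure of {Price, PName}: PName → Year applies, adding Year; Year → PName, ISBN applies, adding ISBN. So (Price, PName)⁺ = {Price, Year, PName, ISBN}.
This closure contains every attribute of Book2, so Book1 ∩ Book2 → Book2. The join is lossless.

Yes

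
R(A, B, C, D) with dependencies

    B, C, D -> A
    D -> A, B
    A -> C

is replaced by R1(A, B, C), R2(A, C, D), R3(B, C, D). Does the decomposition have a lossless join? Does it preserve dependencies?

Lossless test (chase): Rows 2 and 3 agree on D; apply D→A, B and equate their A, B entries. Row 2 is now all distinguished symbols — the join is lossless.
Dependency preservation: B, C, D → A; D → A, B are not contained in any single fragment, but the restricted closure of each left-hand side across the fragments still reaches the right-hand side; the remaining FDs each lie inside some fragment. All dependencies are preserved.

lossless and dependency-preserving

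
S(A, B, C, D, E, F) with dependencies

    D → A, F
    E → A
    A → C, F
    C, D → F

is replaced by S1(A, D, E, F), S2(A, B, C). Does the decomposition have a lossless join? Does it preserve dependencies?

lossy but dependency-preserving

Lossless test: (A)⁺ = {A, C, F}, which is a superkey of neither fragment — lossy.
Dependency preservation: A → C, F; C, D → F are not contained in any single fragment, but the restricted closure of each left-hand side across the fragments still reaches the right-hand side; the remaining FDs each lie inside some fragment. All dependencies are preserved.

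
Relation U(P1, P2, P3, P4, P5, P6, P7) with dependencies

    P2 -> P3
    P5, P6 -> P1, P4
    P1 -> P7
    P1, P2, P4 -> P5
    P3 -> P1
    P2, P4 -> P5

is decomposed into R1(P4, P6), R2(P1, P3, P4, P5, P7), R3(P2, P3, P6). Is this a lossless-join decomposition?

No

Chase test. Columns are P1, P2, P3, P4, P5, P6, P7; row i has aⱼ where attribute j ∈ Ri, else bᵢⱼ.
Initial tableau (one row per fragment):
  row 1: b11 b12 b13 a4 b15 a6 b17
  row 2: a1 b22 a3 a4 a5 b26 a7
  row 3: b31 a2 a3 b34 b35 a6 b37
Rows 2 and 3 agree on P3; apply P3→P1 and equate their P1 entries.
Rows 2 and 3 agree on P1; apply P1→P7 and equate their P7 entries.
No row becomes fully distinguished — the join is lossy.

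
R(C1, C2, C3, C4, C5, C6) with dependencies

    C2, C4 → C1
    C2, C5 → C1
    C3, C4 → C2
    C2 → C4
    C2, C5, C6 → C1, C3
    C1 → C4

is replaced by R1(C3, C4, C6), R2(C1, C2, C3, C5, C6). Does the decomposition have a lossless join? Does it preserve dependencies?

Lossless test: (C3, C6)⁺ = {C3, C6}, which is a superkey of neither fragment — lossy.
Dependency preservation: the restricted closure of {C3, C4} across the fragments never reaches {C2}, so C3, C4 → C2 cannot be enforced without a join — not preserved.

lossy and not dependency-preserving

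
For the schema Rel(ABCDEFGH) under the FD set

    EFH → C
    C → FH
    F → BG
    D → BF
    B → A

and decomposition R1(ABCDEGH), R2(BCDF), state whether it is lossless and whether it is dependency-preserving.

Lossless test: (BCD)⁺ = {ABCDFGH}, which contains all of one fragment — lossless.
Dependency preservation: the restricted closure of {EFH} across the fragments never reaches {C}, so EFH → C cannot be enforced without a join — not preserved.

lossless but not dependency-preserving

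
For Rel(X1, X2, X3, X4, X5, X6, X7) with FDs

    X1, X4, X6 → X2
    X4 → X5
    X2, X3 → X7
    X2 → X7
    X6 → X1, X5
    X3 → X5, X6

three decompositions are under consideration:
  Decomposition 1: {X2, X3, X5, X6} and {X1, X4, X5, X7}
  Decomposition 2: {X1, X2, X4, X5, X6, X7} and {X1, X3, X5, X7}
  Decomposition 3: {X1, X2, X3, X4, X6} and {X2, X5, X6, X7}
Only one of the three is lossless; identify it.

Decomposition 3

Decomposition 1: common = {X5}, closure = {X5} → lossy.
Decomposition 2: common = {X1, X5, X7}, closure = {X1, X5, X7} → lossy.
Decomposition 3: common = {X2, X6}, closure = {X1, X2, X5, X6, X7} → lossless.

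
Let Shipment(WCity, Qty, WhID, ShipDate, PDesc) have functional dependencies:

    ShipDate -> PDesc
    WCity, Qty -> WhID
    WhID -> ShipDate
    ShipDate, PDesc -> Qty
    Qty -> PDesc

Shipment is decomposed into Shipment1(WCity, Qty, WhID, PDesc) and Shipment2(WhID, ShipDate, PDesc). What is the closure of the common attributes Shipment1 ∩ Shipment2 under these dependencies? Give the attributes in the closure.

Qty, WhID, ShipDate, PDesc

Shipment1 ∩ Shipment2 = {WhID, PDesc}.
WhID → ShipDate applies, adding ShipDate
ShipDate, PDesc → Qty applies, adding Qty
Closure: {Qty, WhID, ShipDate, PDesc}.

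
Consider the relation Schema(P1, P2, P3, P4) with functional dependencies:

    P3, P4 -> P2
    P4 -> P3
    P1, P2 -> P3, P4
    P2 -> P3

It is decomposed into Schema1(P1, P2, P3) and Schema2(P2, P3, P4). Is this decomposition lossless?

No

Common attributes: Schema1 ∩ Schema2 = {P2, P3}.
No dependency enlarges {P2, P3}, so (P2, P3)⁺ = {P2, P3}.
The closure contains neither all of Schema1 = {P1, P2, P3} nor all of Schema2 = {P2, P3, P4}, so the common attributes are not a superkey of either fragment. The join is lossy.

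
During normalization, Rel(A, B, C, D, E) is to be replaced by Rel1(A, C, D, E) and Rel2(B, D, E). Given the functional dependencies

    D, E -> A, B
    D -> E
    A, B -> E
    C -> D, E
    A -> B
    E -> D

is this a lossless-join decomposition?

Yes

Common attributes: Rel1 ∩ Rel2 = {D, E}.
Closure of {D, E}: D, E → A, B applies, adding A, B. So (D, E)⁺ = {A, B, D, E}.
This closure contains every attribute of Rel2, so Rel1 ∩ Rel2 → Rel2. The join is lossless.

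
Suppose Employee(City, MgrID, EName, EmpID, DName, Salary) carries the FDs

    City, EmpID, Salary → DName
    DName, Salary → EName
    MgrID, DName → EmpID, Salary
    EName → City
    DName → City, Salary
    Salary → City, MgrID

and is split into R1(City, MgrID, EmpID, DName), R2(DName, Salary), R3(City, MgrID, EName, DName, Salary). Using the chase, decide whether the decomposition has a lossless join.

Chase test. Columns are City, MgrID, EName, EmpID, DName, Salary; row i has aⱼ where attribute j ∈ Ri, else bᵢⱼ.
Initial tableau (one row per fragment):
  row 1: a1 a2 b13 a4 a5 b16
  row 2: b21 b22 b23 b24 a5 a6
  row 3: a1 a2 a3 b34 a5 a6
Rows 2 and 3 agree on DName, Salary; apply DName, Salary→EName and equate their EName entries.
Rows 1 and 3 agree on MgrID, DName; apply MgrID, DName→EmpID, Salary and equate their EmpID, Salary entries.
Rows 2 and 3 agree on EName; apply EName→City and equate their City entries.
Rows 1 and 2 agree on Salary; apply Salary→City, MgrID and equate their City, MgrID entries.
Rows 1 and 2 agree on DName, Salary; apply DName, Salary→EName and equate their EName entries.
Rows 1 and 2 agree on MgrID, DName; apply MgrID, DName→EmpID, Salary and equate their EmpID, Salary entries.
Row 1 is now all distinguished symbols — the join is lossless.

Yes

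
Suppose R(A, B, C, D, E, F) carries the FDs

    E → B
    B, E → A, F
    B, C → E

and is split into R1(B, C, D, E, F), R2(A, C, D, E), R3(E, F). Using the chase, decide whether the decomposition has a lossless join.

Chase test. Columns are A, B, C, D, E, F; row i has aⱼ where attribute j ∈ Ri, else bᵢⱼ.
Initial tableau (one row per fragment):
  row 1: b11 a2 a3 a4 a5 a6
  row 2: a1 b22 a3 a4 a5 b26
  row 3: b31 b32 b33 b34 a5 a6
Rows 1 and 2 agree on E; apply E→B and equate their B entries.
Rows 1 and 3 agree on E; apply E→B and equate their B entries.
Rows 1 and 2 agree on B, E; apply B, E→A, F and equate their A, F entries.
Rows 1 and 3 agree on B, E; apply B, E→A, F and equate their A, F entries.
Row 1 is now all distinguished symbols — the join is lossless.

Yes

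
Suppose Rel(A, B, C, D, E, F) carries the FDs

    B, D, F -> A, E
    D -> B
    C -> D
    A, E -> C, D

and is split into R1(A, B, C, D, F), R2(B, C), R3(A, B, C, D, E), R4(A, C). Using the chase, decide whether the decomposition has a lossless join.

Chase test. Columns are A, B, C, D, E, F; row i has aⱼ where attribute j ∈ Ri, else bᵢⱼ.
Initial tableau (one row per fragment):
  row 1: a1 a2 a3 a4 b15 a6
  row 2: b21 a2 a3 b24 b25 b26
  row 3: a1 a2 a3 a4 a5 b36
  row 4: a1 b42 a3 b44 b45 b46
Rows 1 and 2 agree on C; apply C→D and equate their D entries.
Rows 1 and 4 agree on C; apply C→D and equate their D entries.
Rows 1 and 4 agree on D; apply D→B and equate their B entries.
No row becomes fully distinguished — the join is lossy.

No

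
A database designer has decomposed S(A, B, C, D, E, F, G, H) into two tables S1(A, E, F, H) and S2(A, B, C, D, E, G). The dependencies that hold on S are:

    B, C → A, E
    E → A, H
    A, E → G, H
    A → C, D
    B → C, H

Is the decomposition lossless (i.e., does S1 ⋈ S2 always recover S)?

Common attributes: S1 ∩ S2 = {A, E}.
Closure of {A, E}: E → A, H applies, adding H; A, E → G, H applies, adding G; A → C, D applies, adding C, D. So (A, E)⁺ = {A, C, D, E, G, H}.
The closure contains neither all of S1 = {A, E, F, H} nor all of S2 = {A, B, C, D, E, G}, so the common attributes are not a superkey of either fragment. The join is lossy.

No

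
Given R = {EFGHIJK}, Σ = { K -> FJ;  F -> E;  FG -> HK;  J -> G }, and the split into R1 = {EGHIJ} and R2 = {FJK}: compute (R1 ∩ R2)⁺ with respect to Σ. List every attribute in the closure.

GJ

R1 ∩ R2 = {J}.
J → G applies, adding G
Closure: {GJ}.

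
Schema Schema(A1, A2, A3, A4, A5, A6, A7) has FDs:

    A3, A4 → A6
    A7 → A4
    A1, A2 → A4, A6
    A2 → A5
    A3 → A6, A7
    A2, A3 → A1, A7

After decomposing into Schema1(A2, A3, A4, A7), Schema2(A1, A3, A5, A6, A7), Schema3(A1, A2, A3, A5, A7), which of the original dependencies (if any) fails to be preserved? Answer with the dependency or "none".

A1, A2 → A4, A6

Check A1, A2 → A4, A6: no single fragment contains all of {A1, A2, A4, A6}, and the restricted closure of {A1, A2} across the fragments never reaches {A4, A6}.
A3, A4 → A6 is preserved.
A7 → A4 is preserved.
A2 → A5 is preserved.
A3 → A6, A7 is preserved.
A2, A3 → A1, A7 is preserved.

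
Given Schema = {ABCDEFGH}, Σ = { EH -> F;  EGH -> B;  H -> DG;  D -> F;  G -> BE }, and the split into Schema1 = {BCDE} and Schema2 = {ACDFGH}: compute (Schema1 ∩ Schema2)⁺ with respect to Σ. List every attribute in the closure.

CDF

Schema1 ∩ Schema2 = {CD}.
D → F applies, adding F
Closure: {CDF}.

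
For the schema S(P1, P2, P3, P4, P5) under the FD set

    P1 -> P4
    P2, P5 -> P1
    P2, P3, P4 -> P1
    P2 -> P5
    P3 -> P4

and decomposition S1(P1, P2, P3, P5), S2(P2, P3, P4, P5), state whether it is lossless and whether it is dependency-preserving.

Lossless test: (P2, P3, P5)⁺ = {P1, P2, P3, P4, P5}, which contains all of one fragment — lossless.
Dependency preservation: the restricted closure of {P1} across the fragments never reaches {P4}, so P1 → P4 cannot be enforced without a join — not preserved.

lossless but not dependency-preserving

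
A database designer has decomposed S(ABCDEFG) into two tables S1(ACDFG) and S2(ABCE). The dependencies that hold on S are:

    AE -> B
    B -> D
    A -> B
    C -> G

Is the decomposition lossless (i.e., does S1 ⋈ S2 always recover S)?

No

Common attributes: S1 ∩ S2 = {AC}.
Closure of {AC}: A → B applies, adding B; C → G applies, adding G; B → D applies, adding D. So (AC)⁺ = {ABCDG}.
The closure contains neither all of S1 = {ACDFG} nor all of S2 = {ABCE}, so the common attributes are not a superkey of either fragment. The join is lossy.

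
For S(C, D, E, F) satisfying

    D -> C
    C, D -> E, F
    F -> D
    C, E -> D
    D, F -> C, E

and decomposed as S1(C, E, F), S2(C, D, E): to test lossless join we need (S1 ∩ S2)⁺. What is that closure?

S1 ∩ S2 = {C, E}.
C, E → D applies, adding D
C, D → E, F applies, adding F
Closure: {C, D, E, F}.

C, D, E, F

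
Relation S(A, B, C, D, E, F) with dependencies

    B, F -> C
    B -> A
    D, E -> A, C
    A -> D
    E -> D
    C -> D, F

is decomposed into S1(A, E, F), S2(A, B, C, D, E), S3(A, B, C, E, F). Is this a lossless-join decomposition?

Chase test. Columns are A, B, C, D, E, F; row i has aⱼ where attribute j ∈ Si, else bᵢⱼ.
Initial tableau (one row per fragment):
  row 1: a1 b12 b13 b14 a5 a6
  row 2: a1 a2 a3 a4 a5 b26
  row 3: a1 a2 a3 b34 a5 a6
Rows 1 and 2 agree on A; apply A→D and equate their D entries.
Rows 1 and 3 agree on A; apply A→D and equate their D entries.
Rows 2 and 3 agree on C; apply C→D, F and equate their D, F entries.
Rows 1 and 2 agree on D, E; apply D, E→A, C and equate their A, C entries.
Row 2 is now all distinguished symbols — the join is lossless.

Yes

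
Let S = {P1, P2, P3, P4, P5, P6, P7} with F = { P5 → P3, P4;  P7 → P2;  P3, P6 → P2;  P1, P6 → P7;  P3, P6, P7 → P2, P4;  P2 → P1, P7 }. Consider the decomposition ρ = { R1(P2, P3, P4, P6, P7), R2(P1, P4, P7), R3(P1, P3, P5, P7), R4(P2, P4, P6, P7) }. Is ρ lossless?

Chase test. Columns are P1, P2, P3, P4, P5, P6, P7; row i has aⱼ where attribute j ∈ Ri, else bᵢⱼ.
Initial tableau (one row per fragment):
  row 1: b11 a2 a3 a4 b15 a6 a7
  row 2: a1 b22 b23 a4 b25 b26 a7
  row 3: a1 b32 a3 b34 a5 b36 a7
  row 4: b41 a2 b43 a4 b45 a6 a7
Rows 1 and 2 agree on P7; apply P7→P2 and equate their P2 entries.
Rows 1 and 3 agree on P7; apply P7→P2 and equate their P2 entries.
Rows 1 and 2 agree on P2; apply P2→P1, P7 and equate their P1, P7 entries.
Rows 1 and 4 agree on P2; apply P2→P1, P7 and equate their P1, P7 entries.
No row becomes fully distinguished — the join is lossy.

No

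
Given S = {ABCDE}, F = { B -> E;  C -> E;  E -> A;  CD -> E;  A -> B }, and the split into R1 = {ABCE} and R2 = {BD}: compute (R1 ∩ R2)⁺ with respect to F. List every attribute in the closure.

R1 ∩ R2 = {B}.
B → E applies, adding E
E → A applies, adding A
Closure: {ABE}.

ABE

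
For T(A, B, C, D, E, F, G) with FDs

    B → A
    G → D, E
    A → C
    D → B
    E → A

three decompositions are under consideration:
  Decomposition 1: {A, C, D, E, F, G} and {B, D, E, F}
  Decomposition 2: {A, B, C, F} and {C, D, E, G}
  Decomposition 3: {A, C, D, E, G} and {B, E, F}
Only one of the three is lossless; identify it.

Decomposition 1: common = {D, E, F}, closure = {A, B, C, D, E, F} → lossless.
Decomposition 2: common = {C}, closure = {C} → lossy.
Decomposition 3: common = {E}, closure = {A, C, E} → lossy.

Decomposition 1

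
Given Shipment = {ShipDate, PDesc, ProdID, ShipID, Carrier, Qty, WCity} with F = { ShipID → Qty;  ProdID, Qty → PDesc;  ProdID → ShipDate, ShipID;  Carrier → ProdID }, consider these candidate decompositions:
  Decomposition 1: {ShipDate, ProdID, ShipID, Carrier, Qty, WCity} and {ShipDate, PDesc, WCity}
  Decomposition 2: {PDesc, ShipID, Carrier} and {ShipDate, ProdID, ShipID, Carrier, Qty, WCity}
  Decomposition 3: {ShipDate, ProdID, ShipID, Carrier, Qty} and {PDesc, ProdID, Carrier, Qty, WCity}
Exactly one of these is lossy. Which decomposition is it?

Decomposition 1: common = {ShipDate, WCity}, closure = {ShipDate, WCity} → lossy.
Decomposition 2: common = {ShipID, Carrier}, closure = {ShipDate, PDesc, ProdID, ShipID, Carrier, Qty} → lossless.
Decomposition 3: common = {ProdID, Carrier, Qty}, closure = {ShipDate, PDesc, ProdID, ShipID, Carrier, Qty} → lossless.

Decomposition 1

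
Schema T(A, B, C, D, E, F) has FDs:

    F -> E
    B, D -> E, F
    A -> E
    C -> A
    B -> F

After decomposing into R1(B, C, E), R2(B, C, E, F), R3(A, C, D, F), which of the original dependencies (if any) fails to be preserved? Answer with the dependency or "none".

A -> E

Check A → E: no single fragment contains all of {A, E}, and the restricted closure of {A} across the fragments never reaches {E}.
F → E is preserved.
B, D → E, F is preserved.
C → A is preserved.
B → F is preserved.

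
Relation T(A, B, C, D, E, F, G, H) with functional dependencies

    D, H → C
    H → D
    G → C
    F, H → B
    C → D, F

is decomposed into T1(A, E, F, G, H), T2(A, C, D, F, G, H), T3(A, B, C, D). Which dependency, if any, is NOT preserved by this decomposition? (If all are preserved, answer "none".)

F, H → B

Check F, H → B: no single fragment contains all of {B, F, H}, and the restricted closure of {F, H} across the fragments never reaches {B}.
D, H → C is preserved.
H → D is preserved.
G → C is preserved.
C → D, F is preserved.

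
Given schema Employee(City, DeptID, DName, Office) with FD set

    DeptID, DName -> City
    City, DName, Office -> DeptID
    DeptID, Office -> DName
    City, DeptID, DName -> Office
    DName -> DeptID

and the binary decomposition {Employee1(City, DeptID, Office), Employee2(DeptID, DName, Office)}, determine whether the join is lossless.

Common attributes: Employee1 ∩ Employee2 = {DeptID, Office}.
Closure of {DeptID, Office}: DeptID, Office → DName applies, adding DName; DeptID, DName → City applies, adding City. So (DeptID, Office)⁺ = {City, DeptID, DName, Office}.
This closure contains every attribute of Employee1, so Employee1 ∩ Employee2 → Employee1. The join is lossless.

Yes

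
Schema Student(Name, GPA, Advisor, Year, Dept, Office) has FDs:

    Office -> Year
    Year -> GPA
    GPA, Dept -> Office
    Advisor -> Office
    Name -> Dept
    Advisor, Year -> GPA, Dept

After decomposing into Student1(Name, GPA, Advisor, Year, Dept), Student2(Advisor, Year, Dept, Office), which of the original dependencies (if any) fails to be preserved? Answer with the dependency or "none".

Office → Year lies within Student2.
Year → GPA lies within Student1.
GPA, Dept → Office: restricted closure across fragments reaches Office.
Advisor → Office lies within Student2.
Name → Dept lies within Student1.
Advisor, Year → GPA, Dept lies within Student1.
Every dependency is enforceable on the fragments, so the decomposition is dependency-preserving.

none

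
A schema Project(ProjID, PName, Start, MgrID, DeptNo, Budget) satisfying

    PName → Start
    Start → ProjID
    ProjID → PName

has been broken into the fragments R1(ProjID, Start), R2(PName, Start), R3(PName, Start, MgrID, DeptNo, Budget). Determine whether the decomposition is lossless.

Yes

Chase test. Columns are ProjID, PName, Start, MgrID, DeptNo, Budget; row i has aⱼ where attribute j ∈ Ri, else bᵢⱼ.
Initial tableau (one row per fragment):
  row 1: a1 b12 a3 b14 b15 b16
  row 2: b21 a2 a3 b24 b25 b26
  row 3: b31 a2 a3 a4 a5 a6
Rows 1 and 2 agree on Start; apply Start→ProjID and equate their ProjID entries.
Rows 1 and 3 agree on Start; apply Start→ProjID and equate their ProjID entries.
Rows 1 and 2 agree on ProjID; apply ProjID→PName and equate their PName entries.
Row 3 is now all distinguished symbols — the join is lossless.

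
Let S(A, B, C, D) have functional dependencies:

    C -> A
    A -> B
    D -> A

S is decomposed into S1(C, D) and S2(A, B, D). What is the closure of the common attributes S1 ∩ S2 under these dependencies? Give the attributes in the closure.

A, B, D

S1 ∩ S2 = {D}.
D → A applies, adding A
A → B applies, adding B
Closure: {A, B, D}.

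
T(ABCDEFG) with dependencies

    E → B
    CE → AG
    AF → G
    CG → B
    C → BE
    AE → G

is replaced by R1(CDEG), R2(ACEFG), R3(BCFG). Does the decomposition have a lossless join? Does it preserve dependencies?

lossy and not dependency-preserving

Lossless test (chase): Rows 1 and 2 agree on E; apply E→B and equate their B entries. Rows 1 and 2 agree on CE; apply CE→AG and equate their AG entries. Rows 1 and 3 agree on CG; apply CG→B and equate their B entries. Rows 1 and 3 agree on C; apply C→BE and equate their BE entries. Rows 1 and 3 agree on CE; apply CE→AG and equate their AG entries. No row becomes fully distinguished — the join is lossy.
Dependency preservation: the restricted closure of {E} across the fragments never reaches {B}, so E → B cannot be enforced without a join — not preserved.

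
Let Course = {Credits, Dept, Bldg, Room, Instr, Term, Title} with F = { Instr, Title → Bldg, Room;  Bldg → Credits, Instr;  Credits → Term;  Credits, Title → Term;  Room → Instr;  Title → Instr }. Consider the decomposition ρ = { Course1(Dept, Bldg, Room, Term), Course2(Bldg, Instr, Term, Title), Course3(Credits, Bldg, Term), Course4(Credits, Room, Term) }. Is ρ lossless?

Chase test. Columns are Credits, Dept, Bldg, Room, Instr, Term, Title; row i has aⱼ where attribute j ∈ Coursei, else bᵢⱼ.
Initial tableau (one row per fragment):
  row 1: b11 a2 a3 a4 b15 a6 b17
  row 2: b21 b22 a3 b24 a5 a6 a7
  row 3: a1 b32 a3 b34 b35 a6 b37
  row 4: a1 b42 b43 a4 b45 a6 b47
Rows 1 and 2 agree on Bldg; apply Bldg→Credits, Instr and equate their Credits, Instr entries.
Rows 1 and 3 agree on Bldg; apply Bldg→Credits, Instr and equate their Credits, Instr entries.
Rows 1 and 4 agree on Room; apply Room→Instr and equate their Instr entries.
No row becomes fully distinguished — the join is lossy.

No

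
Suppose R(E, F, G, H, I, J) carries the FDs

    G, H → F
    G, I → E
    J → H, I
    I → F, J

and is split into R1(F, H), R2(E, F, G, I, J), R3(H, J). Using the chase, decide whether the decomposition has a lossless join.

Chase test. Columns are E, F, G, H, I, J; row i has aⱼ where attribute j ∈ Ri, else bᵢⱼ.
Initial tableau (one row per fragment):
  row 1: b11 a2 b13 a4 b15 b16
  row 2: a1 a2 a3 b24 a5 a6
  row 3: b31 b32 b33 a4 b35 a6
Rows 2 and 3 agree on J; apply J→H, I and equate their H, I entries.
Rows 2 and 3 agree on I; apply I→F, J and equate their F, J entries.
Row 2 is now all distinguished symbols — the join is lossless.

Yes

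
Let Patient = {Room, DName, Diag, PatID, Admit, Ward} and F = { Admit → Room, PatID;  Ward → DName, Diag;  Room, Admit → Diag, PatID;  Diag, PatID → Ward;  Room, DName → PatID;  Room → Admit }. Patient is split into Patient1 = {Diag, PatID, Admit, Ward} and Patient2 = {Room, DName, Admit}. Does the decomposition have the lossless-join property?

Common attributes: Patient1 ∩ Patient2 = {Admit}.
Closure of {Admit}: Admit → Room, PatID applies, adding Room, PatID; Room, Admit → Diag, PatID applies, adding Diag; Diag, PatID → Ward applies, adding Ward; Ward → DName, Diag applies, adding DName. So (Admit)⁺ = {Room, DName, Diag, PatID, Admit, Ward}.
This closure contains every attribute of Patient1, so Patient1 ∩ Patient2 → Patient1. The join is lossless.

Yes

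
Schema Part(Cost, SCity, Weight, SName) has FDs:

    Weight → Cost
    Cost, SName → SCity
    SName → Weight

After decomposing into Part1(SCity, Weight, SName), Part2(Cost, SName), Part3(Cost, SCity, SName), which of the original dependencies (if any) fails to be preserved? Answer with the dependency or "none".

Check Weight → Cost: no single fragment contains all of {Cost, Weight}, and the restricted closure of {Weight} across the fragments never reaches {Cost}.
Cost, SName → SCity is preserved.
SName → Weight is preserved.

Weight → Cost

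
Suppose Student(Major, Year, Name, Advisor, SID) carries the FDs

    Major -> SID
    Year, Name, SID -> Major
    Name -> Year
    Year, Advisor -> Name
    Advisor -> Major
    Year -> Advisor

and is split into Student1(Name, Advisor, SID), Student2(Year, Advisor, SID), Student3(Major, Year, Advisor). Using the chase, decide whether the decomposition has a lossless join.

No

Chase test. Columns are Major, Year, Name, Advisor, SID; row i has aⱼ where attribute j ∈ Studenti, else bᵢⱼ.
Initial tableau (one row per fragment):
  row 1: b11 b12 a3 a4 a5
  row 2: b21 a2 b23 a4 a5
  row 3: a1 a2 b33 a4 b35
Rows 2 and 3 agree on Year, Advisor; apply Year, Advisor→Name and equate their Name entries.
Rows 1 and 2 agree on Advisor; apply Advisor→Major and equate their Major entries.
Rows 1 and 3 agree on Advisor; apply Advisor→Major and equate their Major entries.
Rows 1 and 3 agree on Major; apply Major→SID and equate their SID entries.
No row becomes fully distinguished — the join is lossy.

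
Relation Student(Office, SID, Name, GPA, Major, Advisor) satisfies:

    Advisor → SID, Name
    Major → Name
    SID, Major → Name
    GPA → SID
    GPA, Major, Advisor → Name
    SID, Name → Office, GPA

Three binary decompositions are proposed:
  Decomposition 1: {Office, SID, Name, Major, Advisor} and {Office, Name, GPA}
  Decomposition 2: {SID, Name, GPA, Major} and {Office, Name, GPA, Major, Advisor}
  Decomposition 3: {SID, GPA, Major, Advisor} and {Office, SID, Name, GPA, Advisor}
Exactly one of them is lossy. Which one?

Decomposition 1

Decomposition 1: common = {Office, Name}, closure = {Office, Name} → lossy.
Decomposition 2: common = {Name, GPA, Major}, closure = {Office, SID, Name, GPA, Major} → lossless.
Decomposition 3: common = {SID, GPA, Advisor}, closure = {Office, SID, Name, GPA, Advisor} → lossless.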